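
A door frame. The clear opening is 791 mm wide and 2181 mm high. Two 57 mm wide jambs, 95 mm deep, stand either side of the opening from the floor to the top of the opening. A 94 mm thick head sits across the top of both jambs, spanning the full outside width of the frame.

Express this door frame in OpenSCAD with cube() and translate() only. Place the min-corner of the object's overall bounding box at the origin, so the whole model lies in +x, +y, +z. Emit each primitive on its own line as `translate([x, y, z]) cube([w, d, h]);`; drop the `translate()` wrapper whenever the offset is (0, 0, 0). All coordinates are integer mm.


cube([57, 95, 2181]);
translate([848, 0, 0]) cube([57, 95, 2181]);
translate([0, 0, 2181]) cube([905, 95, 94]);


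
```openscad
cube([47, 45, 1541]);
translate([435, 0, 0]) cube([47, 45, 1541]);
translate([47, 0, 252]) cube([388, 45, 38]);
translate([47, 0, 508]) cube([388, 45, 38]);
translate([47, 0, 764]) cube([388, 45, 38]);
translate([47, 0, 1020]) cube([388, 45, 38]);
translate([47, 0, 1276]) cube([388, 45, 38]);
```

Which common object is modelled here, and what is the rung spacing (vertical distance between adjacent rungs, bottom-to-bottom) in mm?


A ladder. The rung spacing is 256 mm.

Two tall 47×45 posts with 5 short bars between them — a ladder. Adjacent rungs sit at z = 252 and z = 508, so the spacing is 508 − 252 = 256 mm.


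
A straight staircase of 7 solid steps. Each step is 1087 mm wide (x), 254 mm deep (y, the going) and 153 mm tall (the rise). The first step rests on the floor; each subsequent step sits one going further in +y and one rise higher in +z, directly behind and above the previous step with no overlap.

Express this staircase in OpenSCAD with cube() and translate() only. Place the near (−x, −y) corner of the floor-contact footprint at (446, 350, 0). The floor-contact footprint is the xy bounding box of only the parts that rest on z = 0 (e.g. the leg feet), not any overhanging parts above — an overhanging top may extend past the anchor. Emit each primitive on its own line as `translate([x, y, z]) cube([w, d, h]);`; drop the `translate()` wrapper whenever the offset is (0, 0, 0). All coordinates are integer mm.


translate([446, 350, 0]) cube([1087, 254, 153]);
translate([446, 604, 153]) cube([1087, 254, 153]);
translate([446, 858, 306]) cube([1087, 254, 153]);
translate([446, 1112, 459]) cube([1087, 254, 153]);
translate([446, 1366, 612]) cube([1087, 254, 153]);
translate([446, 1620, 765]) cube([1087, 254, 153]);
translate([446, 1874, 918]) cube([1087, 254, 153]);


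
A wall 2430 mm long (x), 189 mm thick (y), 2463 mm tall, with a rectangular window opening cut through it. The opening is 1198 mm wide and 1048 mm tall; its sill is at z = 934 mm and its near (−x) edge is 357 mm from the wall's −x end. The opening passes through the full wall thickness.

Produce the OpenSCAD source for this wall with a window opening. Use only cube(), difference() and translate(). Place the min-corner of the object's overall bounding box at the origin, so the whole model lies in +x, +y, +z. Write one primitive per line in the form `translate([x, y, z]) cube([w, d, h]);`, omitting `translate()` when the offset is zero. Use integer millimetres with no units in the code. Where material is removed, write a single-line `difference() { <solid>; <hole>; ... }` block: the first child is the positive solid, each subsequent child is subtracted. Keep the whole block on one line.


difference() { cube([2430, 189, 2463]); translate([357, 0, 934]) cube([1198, 189, 1048]); }


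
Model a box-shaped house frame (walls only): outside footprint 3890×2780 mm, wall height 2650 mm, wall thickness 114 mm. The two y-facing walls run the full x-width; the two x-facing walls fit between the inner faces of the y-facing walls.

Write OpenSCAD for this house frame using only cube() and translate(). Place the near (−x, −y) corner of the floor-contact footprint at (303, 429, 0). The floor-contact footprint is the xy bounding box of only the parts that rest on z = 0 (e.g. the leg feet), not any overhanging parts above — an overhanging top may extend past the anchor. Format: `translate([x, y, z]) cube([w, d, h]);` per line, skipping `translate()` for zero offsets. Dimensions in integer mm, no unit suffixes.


translate([303, 429, 0]) cube([3890, 114, 2650]);
translate([303, 3095, 0]) cube([3890, 114, 2650]);
translate([303, 543, 0]) cube([114, 2552, 2650]);
translate([4079, 543, 0]) cube([114, 2552, 2650]);


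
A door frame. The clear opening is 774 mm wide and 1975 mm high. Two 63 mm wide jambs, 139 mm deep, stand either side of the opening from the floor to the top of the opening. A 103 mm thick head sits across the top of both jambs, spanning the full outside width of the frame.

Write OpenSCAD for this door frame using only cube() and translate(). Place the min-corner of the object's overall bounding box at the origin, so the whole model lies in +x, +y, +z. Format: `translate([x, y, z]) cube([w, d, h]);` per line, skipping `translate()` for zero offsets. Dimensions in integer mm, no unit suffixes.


cube([63, 139, 1975]);
translate([837, 0, 0]) cube([63, 139, 1975]);
translate([0, 0, 1975]) cube([900, 139, 103]);


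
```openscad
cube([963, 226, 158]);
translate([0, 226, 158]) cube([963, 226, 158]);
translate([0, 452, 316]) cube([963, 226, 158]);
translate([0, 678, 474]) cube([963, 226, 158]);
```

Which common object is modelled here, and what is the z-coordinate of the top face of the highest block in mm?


A staircase. The total rise is 632 mm.

4 identical blocks, each offset up and back from the previous — a staircase. Each step is 158 mm tall and there are 4 of them, so the total rise is 4 × 158 = 632 mm.


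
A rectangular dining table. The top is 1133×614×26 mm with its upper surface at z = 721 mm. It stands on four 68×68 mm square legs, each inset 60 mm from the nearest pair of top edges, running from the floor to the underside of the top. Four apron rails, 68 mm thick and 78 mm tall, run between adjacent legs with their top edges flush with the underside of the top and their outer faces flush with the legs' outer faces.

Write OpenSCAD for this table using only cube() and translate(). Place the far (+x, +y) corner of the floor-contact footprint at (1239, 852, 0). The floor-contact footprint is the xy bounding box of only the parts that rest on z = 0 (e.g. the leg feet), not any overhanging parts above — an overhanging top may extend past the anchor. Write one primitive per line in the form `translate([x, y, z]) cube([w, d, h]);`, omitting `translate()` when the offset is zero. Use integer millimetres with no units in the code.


translate([166, 298, 695]) cube([1133, 614, 26]);
translate([226, 358, 0]) cube([68, 68, 695]);
translate([1171, 358, 0]) cube([68, 68, 695]);
translate([226, 784, 0]) cube([68, 68, 695]);
translate([1171, 784, 0]) cube([68, 68, 695]);
translate([294, 358, 617]) cube([877, 68, 78]);
translate([294, 784, 617]) cube([877, 68, 78]);
translate([226, 426, 617]) cube([68, 358, 78]);
translate([1171, 426, 617]) cube([68, 358, 78]);


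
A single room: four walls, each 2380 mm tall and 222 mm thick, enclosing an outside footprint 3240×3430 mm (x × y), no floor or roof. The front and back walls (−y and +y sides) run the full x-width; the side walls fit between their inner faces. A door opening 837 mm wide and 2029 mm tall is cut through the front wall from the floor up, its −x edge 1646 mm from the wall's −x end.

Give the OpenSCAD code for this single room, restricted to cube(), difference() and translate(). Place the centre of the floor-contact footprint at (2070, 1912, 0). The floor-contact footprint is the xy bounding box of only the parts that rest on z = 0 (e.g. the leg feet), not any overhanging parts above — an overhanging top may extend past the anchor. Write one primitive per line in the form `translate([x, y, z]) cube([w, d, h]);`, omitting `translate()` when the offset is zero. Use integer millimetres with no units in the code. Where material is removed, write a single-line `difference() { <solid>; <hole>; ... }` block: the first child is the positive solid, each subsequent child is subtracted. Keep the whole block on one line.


difference() { translate([450, 197, 0]) cube([3240, 222, 2380]); translate([2096, 197, 0]) cube([837, 222, 2029]); }
translate([450, 3405, 0]) cube([3240, 222, 2380]);
translate([450, 419, 0]) cube([222, 2986, 2380]);
translate([3468, 419, 0]) cube([222, 2986, 2380]);


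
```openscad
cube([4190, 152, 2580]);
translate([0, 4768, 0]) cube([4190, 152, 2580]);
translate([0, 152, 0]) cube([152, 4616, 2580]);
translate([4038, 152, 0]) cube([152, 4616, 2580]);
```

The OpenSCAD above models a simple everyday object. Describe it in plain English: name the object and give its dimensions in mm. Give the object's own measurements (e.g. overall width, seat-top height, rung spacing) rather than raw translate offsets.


The wall frame of a small rectangular building: four walls, each 2580 mm tall and 152 mm thick, enclosing a footprint 4190 mm (x) by 4920 mm (y) outside-to-outside, with no floor or roof. The front and back walls (the −y and +y sides) span the full width; the two side walls fit between them.


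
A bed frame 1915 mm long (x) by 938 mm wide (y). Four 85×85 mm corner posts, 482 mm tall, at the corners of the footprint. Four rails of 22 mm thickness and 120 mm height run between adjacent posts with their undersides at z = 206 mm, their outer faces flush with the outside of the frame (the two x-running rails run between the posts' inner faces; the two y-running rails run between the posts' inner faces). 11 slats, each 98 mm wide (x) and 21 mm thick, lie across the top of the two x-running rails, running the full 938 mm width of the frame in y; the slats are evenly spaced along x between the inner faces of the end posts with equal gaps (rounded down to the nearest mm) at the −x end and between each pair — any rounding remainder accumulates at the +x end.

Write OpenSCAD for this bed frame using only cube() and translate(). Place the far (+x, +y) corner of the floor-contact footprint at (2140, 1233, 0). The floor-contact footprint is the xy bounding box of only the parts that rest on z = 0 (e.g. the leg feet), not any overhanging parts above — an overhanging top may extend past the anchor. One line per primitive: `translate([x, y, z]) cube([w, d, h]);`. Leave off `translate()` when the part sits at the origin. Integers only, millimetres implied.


translate([225, 295, 0]) cube([85, 85, 482]);
translate([225, 1148, 0]) cube([85, 85, 482]);
translate([2055, 295, 0]) cube([85, 85, 482]);
translate([2055, 1148, 0]) cube([85, 85, 482]);
translate([310, 295, 206]) cube([1745, 22, 120]);
translate([310, 1211, 206]) cube([1745, 22, 120]);
translate([225, 380, 206]) cube([22, 768, 120]);
translate([2118, 380, 206]) cube([22, 768, 120]);
translate([365, 295, 326]) cube([98, 938, 21]);
translate([518, 295, 326]) cube([98, 938, 21]);
translate([671, 295, 326]) cube([98, 938, 21]);
translate([824, 295, 326]) cube([98, 938, 21]);
translate([977, 295, 326]) cube([98, 938, 21]);
translate([1130, 295, 326]) cube([98, 938, 21]);
translate([1283, 295, 326]) cube([98, 938, 21]);
translate([1436, 295, 326]) cube([98, 938, 21]);
translate([1589, 295, 326]) cube([98, 938, 21]);
translate([1742, 295, 326]) cube([98, 938, 21]);
translate([1895, 295, 326]) cube([98, 938, 21]);


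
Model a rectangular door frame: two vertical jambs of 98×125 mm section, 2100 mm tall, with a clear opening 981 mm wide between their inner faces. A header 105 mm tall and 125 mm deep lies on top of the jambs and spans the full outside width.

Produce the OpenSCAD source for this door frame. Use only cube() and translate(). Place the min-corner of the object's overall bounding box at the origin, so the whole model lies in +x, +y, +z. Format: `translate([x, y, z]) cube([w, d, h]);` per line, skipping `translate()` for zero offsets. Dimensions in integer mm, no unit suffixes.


cube([98, 125, 2100]);
translate([1079, 0, 0]) cube([98, 125, 2100]);
translate([0, 0, 2100]) cube([1177, 125, 105]);


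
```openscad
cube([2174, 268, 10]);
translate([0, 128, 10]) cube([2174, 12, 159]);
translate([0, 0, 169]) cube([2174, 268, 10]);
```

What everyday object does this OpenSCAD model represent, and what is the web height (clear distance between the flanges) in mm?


An I-beam. The web height is 159 mm.

Two wide flanges with a thin centred web — an I-beam. Overall 179 mm minus two 10 mm flanges gives a web of 179 − 2·10 = 159 mm.


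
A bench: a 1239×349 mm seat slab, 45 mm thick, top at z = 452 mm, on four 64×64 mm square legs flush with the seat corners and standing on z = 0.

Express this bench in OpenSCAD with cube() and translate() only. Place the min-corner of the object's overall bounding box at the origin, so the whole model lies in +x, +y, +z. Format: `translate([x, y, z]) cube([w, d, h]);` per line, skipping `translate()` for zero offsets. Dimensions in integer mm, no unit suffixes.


translate([0, 0, 407]) cube([1239, 349, 45]);
cube([64, 64, 407]);
translate([0, 285, 0]) cube([64, 64, 407]);
translate([1175, 0, 0]) cube([64, 64, 407]);
translate([1175, 285, 0]) cube([64, 64, 407]);


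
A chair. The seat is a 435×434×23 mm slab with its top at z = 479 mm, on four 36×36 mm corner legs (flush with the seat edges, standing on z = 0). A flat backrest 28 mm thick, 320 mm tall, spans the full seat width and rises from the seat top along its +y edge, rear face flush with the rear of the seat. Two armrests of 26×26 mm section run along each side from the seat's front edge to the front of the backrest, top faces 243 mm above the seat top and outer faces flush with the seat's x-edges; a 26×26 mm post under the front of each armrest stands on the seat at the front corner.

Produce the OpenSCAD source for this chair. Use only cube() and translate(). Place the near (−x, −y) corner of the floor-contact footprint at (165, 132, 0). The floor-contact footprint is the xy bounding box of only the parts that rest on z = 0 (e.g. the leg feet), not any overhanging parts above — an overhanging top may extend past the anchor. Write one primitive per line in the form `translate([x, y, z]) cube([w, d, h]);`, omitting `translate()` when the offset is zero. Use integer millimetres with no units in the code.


translate([165, 132, 456]) cube([435, 434, 23]);
translate([165, 132, 0]) cube([36, 36, 456]);
translate([564, 132, 0]) cube([36, 36, 456]);
translate([165, 530, 0]) cube([36, 36, 456]);
translate([564, 530, 0]) cube([36, 36, 456]);
translate([165, 538, 479]) cube([435, 28, 320]);
translate([165, 132, 696]) cube([26, 406, 26]);
translate([574, 132, 696]) cube([26, 406, 26]);
translate([165, 132, 479]) cube([26, 26, 217]);
translate([574, 132, 479]) cube([26, 26, 217]);


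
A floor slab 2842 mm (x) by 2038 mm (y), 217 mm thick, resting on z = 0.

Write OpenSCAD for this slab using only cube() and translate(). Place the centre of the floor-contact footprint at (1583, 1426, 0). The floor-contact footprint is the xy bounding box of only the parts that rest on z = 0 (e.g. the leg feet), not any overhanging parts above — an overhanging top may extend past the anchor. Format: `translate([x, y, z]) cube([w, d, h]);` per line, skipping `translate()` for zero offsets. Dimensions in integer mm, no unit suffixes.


translate([162, 407, 0]) cube([2842, 2038, 217]);


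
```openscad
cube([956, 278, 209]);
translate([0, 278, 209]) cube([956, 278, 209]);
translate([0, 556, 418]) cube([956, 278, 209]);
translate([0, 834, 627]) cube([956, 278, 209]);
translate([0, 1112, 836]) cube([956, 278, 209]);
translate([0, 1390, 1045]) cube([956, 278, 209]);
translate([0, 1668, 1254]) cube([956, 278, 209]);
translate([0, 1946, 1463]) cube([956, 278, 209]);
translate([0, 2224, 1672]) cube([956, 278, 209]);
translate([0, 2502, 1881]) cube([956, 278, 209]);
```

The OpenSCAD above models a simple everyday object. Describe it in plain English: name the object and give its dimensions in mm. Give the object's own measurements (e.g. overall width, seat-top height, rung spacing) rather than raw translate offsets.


A straight staircase of 10 solid steps. Each step is 956 mm wide (x), 278 mm deep (y, the going) and 209 mm tall (the rise). The first step rests on the floor; each subsequent step sits one going further in +y and one rise higher in +z, directly behind and above the previous step with no overlap.


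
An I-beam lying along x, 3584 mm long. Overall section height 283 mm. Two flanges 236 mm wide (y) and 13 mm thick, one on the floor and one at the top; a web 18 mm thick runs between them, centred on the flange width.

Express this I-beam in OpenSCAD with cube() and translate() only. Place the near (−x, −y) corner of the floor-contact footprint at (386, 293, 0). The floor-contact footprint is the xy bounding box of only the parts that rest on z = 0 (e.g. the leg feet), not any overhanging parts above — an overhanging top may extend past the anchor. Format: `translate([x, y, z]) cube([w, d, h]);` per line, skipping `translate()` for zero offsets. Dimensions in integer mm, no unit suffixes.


translate([386, 293, 0]) cube([3584, 236, 13]);
translate([386, 402, 13]) cube([3584, 18, 257]);
translate([386, 293, 270]) cube([3584, 236, 13]);


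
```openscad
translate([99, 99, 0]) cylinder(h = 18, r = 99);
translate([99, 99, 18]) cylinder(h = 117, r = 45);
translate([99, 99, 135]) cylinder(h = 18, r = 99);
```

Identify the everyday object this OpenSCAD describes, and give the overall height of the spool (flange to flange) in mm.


A spool. The overall height is 153 mm.

Three coaxial cylinders, large–small–large — a spool. Two 18 mm flanges and a 117 mm core give 18 + 117 + 18 = 153 mm.


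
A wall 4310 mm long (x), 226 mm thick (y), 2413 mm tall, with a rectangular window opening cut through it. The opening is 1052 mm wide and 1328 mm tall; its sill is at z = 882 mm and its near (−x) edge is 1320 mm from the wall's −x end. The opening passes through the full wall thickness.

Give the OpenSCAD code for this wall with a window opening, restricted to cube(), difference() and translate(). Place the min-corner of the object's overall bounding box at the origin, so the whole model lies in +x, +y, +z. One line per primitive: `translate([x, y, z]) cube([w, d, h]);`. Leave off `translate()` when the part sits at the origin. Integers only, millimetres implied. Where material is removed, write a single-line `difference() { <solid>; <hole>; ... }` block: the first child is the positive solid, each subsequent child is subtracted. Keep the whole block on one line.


difference() { cube([4310, 226, 2413]); translate([1320, 0, 882]) cube([1052, 226, 1328]); }


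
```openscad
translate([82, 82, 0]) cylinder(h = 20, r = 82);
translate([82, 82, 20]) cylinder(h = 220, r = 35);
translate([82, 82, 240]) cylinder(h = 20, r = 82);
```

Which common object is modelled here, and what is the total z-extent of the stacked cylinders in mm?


A spool. The overall height is 260 mm.

Three coaxial cylinders, large–small–large — a spool. Two 20 mm flanges and a 220 mm core give 20 + 220 + 20 = 260 mm.


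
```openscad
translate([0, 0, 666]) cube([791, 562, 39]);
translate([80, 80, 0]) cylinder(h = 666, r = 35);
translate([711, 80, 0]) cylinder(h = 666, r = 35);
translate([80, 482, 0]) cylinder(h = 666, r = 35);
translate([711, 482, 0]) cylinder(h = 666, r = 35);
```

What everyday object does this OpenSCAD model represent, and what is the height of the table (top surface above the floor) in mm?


A table. The table height is 705 mm.

A 791×562×39 slab sits at z = 666 on four Ø70 mm round legs — a table. The top surface is at 666 + 39 = 705 mm.


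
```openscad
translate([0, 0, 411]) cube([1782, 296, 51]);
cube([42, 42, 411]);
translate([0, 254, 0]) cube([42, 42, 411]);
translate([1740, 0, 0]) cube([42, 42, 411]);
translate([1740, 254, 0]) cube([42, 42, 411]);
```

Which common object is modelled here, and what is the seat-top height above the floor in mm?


A bench. The seat-top height is 462 mm.

A long slab on four corner posts — a bench. The slab sits at z = 411 with thickness 51, so the top is 411 + 51 = 462 mm.


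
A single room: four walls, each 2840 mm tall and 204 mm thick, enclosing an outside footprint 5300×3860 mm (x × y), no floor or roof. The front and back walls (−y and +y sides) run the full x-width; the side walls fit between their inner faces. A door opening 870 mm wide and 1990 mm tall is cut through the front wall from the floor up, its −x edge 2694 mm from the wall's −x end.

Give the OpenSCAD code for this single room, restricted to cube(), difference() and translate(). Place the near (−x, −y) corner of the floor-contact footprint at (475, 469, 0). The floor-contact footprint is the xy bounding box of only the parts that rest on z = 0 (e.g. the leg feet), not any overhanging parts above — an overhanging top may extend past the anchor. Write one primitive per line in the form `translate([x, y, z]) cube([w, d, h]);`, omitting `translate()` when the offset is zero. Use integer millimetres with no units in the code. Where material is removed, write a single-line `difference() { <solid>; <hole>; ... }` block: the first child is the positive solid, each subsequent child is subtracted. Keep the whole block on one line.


difference() { translate([475, 469, 0]) cube([5300, 204, 2840]); translate([3169, 469, 0]) cube([870, 204, 1990]); }
translate([475, 4125, 0]) cube([5300, 204, 2840]);
translate([475, 673, 0]) cube([204, 3452, 2840]);
translate([5571, 673, 0]) cube([204, 3452, 2840]);


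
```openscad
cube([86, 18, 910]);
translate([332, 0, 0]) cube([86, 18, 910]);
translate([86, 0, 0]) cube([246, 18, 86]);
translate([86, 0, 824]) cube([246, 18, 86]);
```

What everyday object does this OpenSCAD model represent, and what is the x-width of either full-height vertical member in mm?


A picture frame. The border width is 86 mm.

Four thin pieces enclosing a rectangular opening — a picture frame. The two full-height stiles are 910 mm tall; the top rail sits at z = 824 and is 86 mm tall, so the border above the opening is 910 − 824 = 86 mm, matching the stile x-width.


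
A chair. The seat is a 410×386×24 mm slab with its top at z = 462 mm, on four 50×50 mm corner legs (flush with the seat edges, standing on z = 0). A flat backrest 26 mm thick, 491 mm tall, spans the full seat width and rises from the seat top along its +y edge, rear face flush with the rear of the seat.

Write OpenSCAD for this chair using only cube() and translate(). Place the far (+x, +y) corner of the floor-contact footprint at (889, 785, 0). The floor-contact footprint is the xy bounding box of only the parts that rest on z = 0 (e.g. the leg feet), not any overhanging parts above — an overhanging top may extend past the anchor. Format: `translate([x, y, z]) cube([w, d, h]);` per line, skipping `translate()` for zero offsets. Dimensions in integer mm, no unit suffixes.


translate([479, 399, 438]) cube([410, 386, 24]);
translate([479, 399, 0]) cube([50, 50, 438]);
translate([839, 399, 0]) cube([50, 50, 438]);
translate([479, 735, 0]) cube([50, 50, 438]);
translate([839, 735, 0]) cube([50, 50, 438]);
translate([479, 759, 462]) cube([410, 26, 491]);


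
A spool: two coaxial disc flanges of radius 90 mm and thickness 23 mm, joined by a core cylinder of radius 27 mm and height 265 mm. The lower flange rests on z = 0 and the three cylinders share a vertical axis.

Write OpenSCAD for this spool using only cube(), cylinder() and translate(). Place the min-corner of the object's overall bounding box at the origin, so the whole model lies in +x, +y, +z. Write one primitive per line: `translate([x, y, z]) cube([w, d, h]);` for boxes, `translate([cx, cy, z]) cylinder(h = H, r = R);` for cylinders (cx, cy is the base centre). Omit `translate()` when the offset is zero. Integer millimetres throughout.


translate([90, 90, 0]) cylinder(h = 23, r = 90);
translate([90, 90, 23]) cylinder(h = 265, r = 27);
translate([90, 90, 288]) cylinder(h = 23, r = 90);


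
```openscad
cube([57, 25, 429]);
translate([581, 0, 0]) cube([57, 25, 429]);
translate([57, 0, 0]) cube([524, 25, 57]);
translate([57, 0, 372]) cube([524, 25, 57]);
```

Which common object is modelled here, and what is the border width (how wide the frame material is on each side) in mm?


A picture frame. The border width is 57 mm.

Four thin pieces enclosing a rectangular opening — a picture frame. The two full-height stiles are 429 mm tall; the top rail sits at z = 372 and is 57 mm tall, so the border above the opening is 429 − 372 = 57 mm, matching the stile x-width.


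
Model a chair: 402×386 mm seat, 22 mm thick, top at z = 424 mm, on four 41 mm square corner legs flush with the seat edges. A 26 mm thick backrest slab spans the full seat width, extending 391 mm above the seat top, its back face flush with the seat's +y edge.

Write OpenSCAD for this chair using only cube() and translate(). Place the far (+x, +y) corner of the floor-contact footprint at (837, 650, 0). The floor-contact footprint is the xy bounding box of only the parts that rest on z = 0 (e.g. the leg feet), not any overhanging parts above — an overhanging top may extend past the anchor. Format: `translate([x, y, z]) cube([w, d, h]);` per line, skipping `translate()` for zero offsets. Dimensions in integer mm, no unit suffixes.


// leg_h = 424 - 22 = 402
translate([435, 264, 402]) cube([402, 386, 22]);
translate([435, 264, 0]) cube([41, 41, 402]);
translate([796, 264, 0]) cube([41, 41, 402]);
translate([435, 609, 0]) cube([41, 41, 402]);
translate([796, 609, 0]) cube([41, 41, 402]);
translate([435, 624, 424]) cube([402, 26, 391]);


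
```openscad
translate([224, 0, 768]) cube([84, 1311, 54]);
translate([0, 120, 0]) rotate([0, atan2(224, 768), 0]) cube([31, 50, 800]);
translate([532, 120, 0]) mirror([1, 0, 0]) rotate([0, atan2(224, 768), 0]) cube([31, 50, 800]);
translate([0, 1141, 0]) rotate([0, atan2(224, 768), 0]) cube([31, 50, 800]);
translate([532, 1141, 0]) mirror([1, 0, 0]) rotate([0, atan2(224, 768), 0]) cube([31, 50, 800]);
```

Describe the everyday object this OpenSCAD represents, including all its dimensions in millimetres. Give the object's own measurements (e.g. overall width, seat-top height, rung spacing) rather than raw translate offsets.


A sawhorse. A 84×1311×54 mm beam (x, y, z) sits on two A-frame leg pairs. Each pair is two raked legs of 31×50 mm section (50 mm along y) splaying symmetrically in x. Each leg rises 768 mm vertically over 224 mm of horizontal reach and is 800 mm long along its own axis. Every leg's outer bottom edge rests on the floor and its outer top edge meets a bottom edge of the beam — the left legs (tilting toward +x) meet the beam's −x bottom edge, the right legs (their mirror images, tilting toward −x) meet its +x bottom edge — so the leg tops tuck under the beam, the beam's underside is 768 mm above the floor, and the feet are 532 mm apart outside-to-outside with the beam centred between them. The two leg pairs are set in 120 mm from either end of the beam.


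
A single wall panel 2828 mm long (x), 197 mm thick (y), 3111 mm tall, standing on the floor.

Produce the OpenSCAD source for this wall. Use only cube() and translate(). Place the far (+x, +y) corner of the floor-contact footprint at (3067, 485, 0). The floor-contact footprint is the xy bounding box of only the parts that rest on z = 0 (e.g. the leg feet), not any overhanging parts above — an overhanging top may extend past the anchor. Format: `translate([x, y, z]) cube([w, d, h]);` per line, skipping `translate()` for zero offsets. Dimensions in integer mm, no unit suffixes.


translate([239, 288, 0]) cube([2828, 197, 3111]);


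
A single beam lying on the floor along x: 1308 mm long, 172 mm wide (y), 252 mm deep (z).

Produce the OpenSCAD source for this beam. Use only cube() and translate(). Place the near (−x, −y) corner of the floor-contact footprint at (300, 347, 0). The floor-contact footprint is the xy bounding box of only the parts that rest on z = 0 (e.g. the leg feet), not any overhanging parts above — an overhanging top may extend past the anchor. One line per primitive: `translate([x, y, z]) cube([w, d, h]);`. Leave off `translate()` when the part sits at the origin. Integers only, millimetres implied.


translate([300, 347, 0]) cube([1308, 172, 252]);


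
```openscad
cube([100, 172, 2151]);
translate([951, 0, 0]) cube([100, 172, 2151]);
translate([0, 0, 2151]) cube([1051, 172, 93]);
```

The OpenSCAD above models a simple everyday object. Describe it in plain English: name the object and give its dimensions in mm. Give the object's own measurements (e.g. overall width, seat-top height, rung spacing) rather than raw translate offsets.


A door frame. The clear opening is 851 mm wide and 2151 mm high. Two 100 mm wide jambs, 172 mm deep, stand either side of the opening from the floor to the top of the opening. A 93 mm thick head sits across the top of both jambs, spanning the full outside width of the frame.


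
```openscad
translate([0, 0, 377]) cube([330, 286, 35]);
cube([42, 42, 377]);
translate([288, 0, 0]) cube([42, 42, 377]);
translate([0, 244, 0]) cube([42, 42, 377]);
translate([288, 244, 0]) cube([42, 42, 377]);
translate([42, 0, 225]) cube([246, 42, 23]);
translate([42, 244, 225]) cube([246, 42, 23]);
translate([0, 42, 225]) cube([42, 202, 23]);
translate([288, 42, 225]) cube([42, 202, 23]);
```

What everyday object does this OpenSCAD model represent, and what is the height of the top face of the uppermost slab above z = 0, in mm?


A stool. The seat height is 412 mm.

A 330×286×35 slab at z = 377 on four corner posts — a stool. The seat top is 377 + 35 = 412 mm.


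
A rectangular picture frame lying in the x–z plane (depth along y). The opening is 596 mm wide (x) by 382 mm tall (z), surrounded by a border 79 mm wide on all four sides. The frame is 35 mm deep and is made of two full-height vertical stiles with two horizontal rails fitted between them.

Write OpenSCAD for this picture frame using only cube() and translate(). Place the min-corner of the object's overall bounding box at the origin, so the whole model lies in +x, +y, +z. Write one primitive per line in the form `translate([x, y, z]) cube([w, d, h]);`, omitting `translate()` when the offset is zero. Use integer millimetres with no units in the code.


cube([79, 35, 540]);
translate([675, 0, 0]) cube([79, 35, 540]);
translate([79, 0, 0]) cube([596, 35, 79]);
translate([79, 0, 461]) cube([596, 35, 79]);


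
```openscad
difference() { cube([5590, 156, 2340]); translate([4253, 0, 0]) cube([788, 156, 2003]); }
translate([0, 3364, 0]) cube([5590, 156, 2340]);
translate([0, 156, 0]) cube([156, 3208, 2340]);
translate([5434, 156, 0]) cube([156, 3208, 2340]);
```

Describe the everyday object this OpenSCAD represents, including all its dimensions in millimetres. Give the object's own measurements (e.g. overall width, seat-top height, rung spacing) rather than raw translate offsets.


A single room: four walls, each 2340 mm tall and 156 mm thick, enclosing an outside footprint 5590×3520 mm (x × y), no floor or roof. The front and back walls (−y and +y sides) run the full x-width; the side walls fit between their inner faces. A door opening 788 mm wide and 2003 mm tall is cut through the front wall from the floor up, its −x edge 4253 mm from the wall's −x end.


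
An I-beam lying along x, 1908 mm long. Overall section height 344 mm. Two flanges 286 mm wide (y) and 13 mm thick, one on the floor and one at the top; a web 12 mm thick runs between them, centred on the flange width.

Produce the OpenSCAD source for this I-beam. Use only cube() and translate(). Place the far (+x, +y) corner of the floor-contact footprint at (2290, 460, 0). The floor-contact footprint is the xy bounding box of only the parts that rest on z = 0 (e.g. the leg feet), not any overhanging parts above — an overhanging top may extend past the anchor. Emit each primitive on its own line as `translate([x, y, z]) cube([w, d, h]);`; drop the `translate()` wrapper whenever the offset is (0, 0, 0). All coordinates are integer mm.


translate([382, 174, 0]) cube([1908, 286, 13]);
translate([382, 311, 13]) cube([1908, 12, 318]);
translate([382, 174, 331]) cube([1908, 286, 13]);


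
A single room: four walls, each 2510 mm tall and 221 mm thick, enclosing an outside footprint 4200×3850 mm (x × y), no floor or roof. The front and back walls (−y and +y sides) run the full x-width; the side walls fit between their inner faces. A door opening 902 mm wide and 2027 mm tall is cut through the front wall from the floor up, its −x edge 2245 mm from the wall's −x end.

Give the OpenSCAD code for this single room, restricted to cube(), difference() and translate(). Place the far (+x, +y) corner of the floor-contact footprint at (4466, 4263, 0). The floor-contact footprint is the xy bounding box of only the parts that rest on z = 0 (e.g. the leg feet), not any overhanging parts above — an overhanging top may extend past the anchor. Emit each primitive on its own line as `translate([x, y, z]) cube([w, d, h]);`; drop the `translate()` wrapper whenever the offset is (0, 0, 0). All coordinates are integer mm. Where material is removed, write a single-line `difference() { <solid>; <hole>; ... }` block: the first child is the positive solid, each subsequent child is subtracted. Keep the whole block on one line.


difference() { translate([266, 413, 0]) cube([4200, 221, 2510]); translate([2511, 413, 0]) cube([902, 221, 2027]); }
translate([266, 4042, 0]) cube([4200, 221, 2510]);
translate([266, 634, 0]) cube([221, 3408, 2510]);
translate([4245, 634, 0]) cube([221, 3408, 2510]);


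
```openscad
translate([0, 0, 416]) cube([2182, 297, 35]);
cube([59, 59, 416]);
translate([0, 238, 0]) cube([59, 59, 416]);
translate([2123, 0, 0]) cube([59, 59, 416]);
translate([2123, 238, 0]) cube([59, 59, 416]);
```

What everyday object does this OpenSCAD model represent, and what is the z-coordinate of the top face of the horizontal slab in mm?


A bench. The seat-top height is 451 mm.

A long slab on four corner posts — a bench. The slab sits at z = 416 with thickness 35, so the top is 416 + 35 = 451 mm.


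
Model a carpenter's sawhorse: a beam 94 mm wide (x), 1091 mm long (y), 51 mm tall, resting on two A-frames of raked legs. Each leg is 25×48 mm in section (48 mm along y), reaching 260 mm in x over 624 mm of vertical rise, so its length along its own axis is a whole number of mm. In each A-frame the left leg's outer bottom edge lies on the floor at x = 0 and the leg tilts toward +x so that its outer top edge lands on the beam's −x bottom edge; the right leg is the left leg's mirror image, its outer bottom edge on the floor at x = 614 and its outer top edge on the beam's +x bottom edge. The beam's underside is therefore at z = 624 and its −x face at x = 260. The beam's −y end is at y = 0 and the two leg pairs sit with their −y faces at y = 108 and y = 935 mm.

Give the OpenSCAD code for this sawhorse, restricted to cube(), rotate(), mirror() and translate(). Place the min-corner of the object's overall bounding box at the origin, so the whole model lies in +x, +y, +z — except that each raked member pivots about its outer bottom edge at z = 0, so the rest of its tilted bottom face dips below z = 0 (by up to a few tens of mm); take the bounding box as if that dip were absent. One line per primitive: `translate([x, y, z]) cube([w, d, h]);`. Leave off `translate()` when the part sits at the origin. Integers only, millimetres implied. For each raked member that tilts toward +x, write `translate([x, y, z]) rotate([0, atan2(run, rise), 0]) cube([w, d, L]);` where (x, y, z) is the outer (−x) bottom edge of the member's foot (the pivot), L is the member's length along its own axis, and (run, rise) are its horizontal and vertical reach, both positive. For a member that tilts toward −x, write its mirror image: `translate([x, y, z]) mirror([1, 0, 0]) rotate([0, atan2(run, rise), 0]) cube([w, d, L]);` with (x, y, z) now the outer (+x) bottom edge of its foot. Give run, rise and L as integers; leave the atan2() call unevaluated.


translate([260, 0, 624]) cube([94, 1091, 51]);
translate([0, 108, 0]) rotate([0, atan2(260, 624), 0]) cube([25, 48, 676]);
translate([614, 108, 0]) mirror([1, 0, 0]) rotate([0, atan2(260, 624), 0]) cube([25, 48, 676]);
translate([0, 935, 0]) rotate([0, atan2(260, 624), 0]) cube([25, 48, 676]);
translate([614, 935, 0]) mirror([1, 0, 0]) rotate([0, atan2(260, 624), 0]) cube([25, 48, 676]);


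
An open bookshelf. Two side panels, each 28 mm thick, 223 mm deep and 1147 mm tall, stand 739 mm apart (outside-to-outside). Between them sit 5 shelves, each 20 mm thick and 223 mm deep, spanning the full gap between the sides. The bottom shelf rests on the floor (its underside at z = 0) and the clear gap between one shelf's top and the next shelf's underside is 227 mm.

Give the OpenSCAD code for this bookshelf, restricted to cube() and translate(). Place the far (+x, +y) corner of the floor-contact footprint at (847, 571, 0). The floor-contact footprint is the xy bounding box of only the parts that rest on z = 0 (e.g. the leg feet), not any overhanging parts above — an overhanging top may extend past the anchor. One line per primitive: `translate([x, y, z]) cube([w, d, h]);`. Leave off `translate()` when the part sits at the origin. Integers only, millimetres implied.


translate([108, 348, 0]) cube([28, 223, 1147]);
translate([819, 348, 0]) cube([28, 223, 1147]);
translate([136, 348, 0]) cube([683, 223, 20]);
translate([136, 348, 247]) cube([683, 223, 20]);
translate([136, 348, 494]) cube([683, 223, 20]);
translate([136, 348, 741]) cube([683, 223, 20]);
translate([136, 348, 988]) cube([683, 223, 20]);


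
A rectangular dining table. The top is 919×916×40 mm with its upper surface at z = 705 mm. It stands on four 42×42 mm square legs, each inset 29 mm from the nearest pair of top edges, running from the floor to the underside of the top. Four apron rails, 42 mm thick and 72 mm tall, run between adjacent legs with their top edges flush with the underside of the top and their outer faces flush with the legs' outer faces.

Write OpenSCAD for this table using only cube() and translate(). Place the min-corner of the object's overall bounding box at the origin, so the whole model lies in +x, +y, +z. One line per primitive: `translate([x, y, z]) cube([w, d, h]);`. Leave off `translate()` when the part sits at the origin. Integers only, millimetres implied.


translate([0, 0, 665]) cube([919, 916, 40]);
translate([29, 29, 0]) cube([42, 42, 665]);
translate([848, 29, 0]) cube([42, 42, 665]);
translate([29, 845, 0]) cube([42, 42, 665]);
translate([848, 845, 0]) cube([42, 42, 665]);
translate([71, 29, 593]) cube([777, 42, 72]);
translate([71, 845, 593]) cube([777, 42, 72]);
translate([29, 71, 593]) cube([42, 774, 72]);
translate([848, 71, 593]) cube([42, 774, 72]);


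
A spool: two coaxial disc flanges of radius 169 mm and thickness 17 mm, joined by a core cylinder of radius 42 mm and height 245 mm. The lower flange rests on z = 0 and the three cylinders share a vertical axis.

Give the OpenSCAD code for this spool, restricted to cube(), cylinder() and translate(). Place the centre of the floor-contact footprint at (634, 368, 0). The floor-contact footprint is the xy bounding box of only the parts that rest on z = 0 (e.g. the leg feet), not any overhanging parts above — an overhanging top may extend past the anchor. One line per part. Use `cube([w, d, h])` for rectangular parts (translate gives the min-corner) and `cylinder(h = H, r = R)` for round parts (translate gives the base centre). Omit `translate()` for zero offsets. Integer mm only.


translate([634, 368, 0]) cylinder(h = 17, r = 169);
translate([634, 368, 17]) cylinder(h = 245, r = 42);
translate([634, 368, 262]) cylinder(h = 17, r = 169);


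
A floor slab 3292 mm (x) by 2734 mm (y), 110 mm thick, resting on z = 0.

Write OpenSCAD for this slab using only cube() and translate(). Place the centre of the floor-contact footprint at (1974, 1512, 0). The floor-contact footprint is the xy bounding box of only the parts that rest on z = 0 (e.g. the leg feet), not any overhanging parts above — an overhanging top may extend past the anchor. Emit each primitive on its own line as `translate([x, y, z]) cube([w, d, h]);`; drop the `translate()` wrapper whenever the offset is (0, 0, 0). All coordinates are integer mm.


translate([328, 145, 0]) cube([3292, 2734, 110]);
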